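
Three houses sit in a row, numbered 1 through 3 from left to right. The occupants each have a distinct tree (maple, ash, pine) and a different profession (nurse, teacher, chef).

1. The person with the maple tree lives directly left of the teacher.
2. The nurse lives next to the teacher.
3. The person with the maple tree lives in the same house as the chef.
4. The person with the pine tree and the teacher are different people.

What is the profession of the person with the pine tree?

nurse

The person with the maple tree is narrowed to house 1 or 2; consider each.
Placing it in house 2 leads to a contradiction, so it's in house 1.
From clue 1, the teacher must be in house 2.
By clue 3, the chef is in house 1.
That leaves ash as the tree for house 2.
House 3 tree: only pine fits.
The only profession still possible for house 3 is nurse.
So: house 1 = maple/chef, house 2 = ash/teacher, house 3 = pine/nurse.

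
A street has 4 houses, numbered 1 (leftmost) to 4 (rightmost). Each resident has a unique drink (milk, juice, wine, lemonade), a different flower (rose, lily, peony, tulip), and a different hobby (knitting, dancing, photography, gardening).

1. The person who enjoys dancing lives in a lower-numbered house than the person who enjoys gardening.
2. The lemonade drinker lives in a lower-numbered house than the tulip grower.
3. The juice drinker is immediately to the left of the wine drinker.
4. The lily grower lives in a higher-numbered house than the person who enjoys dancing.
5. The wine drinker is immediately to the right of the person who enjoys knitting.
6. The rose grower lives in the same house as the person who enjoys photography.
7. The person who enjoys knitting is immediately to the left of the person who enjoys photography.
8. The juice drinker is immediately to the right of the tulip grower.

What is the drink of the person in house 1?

Clue 8: the juice drinker is in house 3.
Clue 8: the tulip grower is in house 2.
Clue 2 places the lemonade drinker in house 1.
The wine drinker is in house 4 (clue 3).
Clue 5 places the person who enjoys knitting in house 3.
Clue 7: the person who enjoys photography is in house 4.
That leaves milk as the drink for house 2.
House 1's flower must be peony (nothing else left).
House 1 hobby: only dancing fits.
That leaves gardening as the hobby for house 2.
From clue 6, the rose grower must be in house 4.
The only flower still possible for house 3 is lily.
So: house 1 = lemonade/peony/dancing, house 2 = milk/tulip/gardening, house 3 = juice/lily/knitting, house 4 = wine/rose/photography.

lemonade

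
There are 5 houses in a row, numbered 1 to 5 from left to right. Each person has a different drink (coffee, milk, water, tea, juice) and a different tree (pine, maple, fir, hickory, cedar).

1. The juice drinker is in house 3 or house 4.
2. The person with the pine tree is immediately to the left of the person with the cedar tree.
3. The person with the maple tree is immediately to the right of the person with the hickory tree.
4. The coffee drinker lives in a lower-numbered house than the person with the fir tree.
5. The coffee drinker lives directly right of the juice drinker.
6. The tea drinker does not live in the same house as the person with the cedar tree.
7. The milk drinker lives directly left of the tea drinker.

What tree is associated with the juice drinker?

From clue 5, the coffee drinker must be in house 4.
Clue 5 places the juice drinker in house 3.
By clue 4, the person with the fir tree is in house 5.
By clue 7, the milk drinker is in house 1.
By clue 7, the tea drinker is in house 2.
The only drink still possible for house 5 is water.
So house 1 gets hickory for tree.
Clue 3: the person with the maple tree is in house 2.
House 4 tree: only cedar fits.
So house 3 gets pine for tree.
So: house 1 = milk/hickory, house 2 = tea/maple, house 3 = juice/pine, house 4 = coffee/cedar, house 5 = water/fir.

pine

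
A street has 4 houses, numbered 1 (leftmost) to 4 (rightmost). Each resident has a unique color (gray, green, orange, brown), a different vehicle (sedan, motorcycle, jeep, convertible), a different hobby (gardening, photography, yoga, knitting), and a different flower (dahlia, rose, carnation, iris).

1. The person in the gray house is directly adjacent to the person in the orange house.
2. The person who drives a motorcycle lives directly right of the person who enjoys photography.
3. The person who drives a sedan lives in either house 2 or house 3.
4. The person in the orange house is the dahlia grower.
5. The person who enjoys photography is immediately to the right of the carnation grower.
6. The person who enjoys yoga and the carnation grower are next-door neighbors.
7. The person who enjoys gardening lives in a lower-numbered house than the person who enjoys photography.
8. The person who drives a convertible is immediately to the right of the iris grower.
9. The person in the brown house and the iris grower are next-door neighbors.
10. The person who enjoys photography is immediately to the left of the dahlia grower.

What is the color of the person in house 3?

gray

House 1 vehicle: only jeep fits.
House 4's hobby must be knitting (nothing else left).
The person in the orange house is narrowed to house 3 or 4; consider each.
Placing it in house 3 leads to a contradiction, so it's in house 4.
The person in the gray house is in house 3 (clue 1).
The dahlia grower is in house 4 (clue 4).
Clue 10: the person who enjoys photography is in house 3.
Clue 2 places the person who drives a motorcycle in house 4.
Clue 5: the carnation grower is in house 2.
By clue 6, the person who enjoys yoga is in house 1.
That leaves gardening as the hobby for house 2.
From clue 8, the person who drives a convertible must be in house 2.
Clue 8 places the iris grower in house 1.
From clue 9, the person in the brown house must be in house 2.
So house 1 gets green for color.
That leaves sedan as the vehicle for house 3.
That leaves rose as the flower for house 3.
So: house 1 = green/jeep/yoga/iris, house 2 = brown/convertible/gardening/carnation, house 3 = gray/sedan/photography/rose, house 4 = orange/motorcycle/knitting/dahlia.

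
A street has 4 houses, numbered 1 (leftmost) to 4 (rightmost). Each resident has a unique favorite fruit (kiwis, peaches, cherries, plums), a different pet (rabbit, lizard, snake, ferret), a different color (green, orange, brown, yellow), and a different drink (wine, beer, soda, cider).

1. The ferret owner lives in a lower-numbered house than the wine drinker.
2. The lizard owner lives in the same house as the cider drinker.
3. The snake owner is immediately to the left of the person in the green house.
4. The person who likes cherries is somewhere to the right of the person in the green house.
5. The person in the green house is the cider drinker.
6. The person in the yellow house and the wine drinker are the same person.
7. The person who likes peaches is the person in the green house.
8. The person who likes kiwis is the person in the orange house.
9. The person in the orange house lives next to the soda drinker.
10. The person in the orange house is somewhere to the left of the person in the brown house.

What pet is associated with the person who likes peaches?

House 1 color: only orange fits.
Clue 8 places the person who likes kiwis in house 1.
The soda drinker is in house 2 (clue 9).
House 4 pet: only rabbit fits.
House 1 drink: only beer fits.
That leaves cider as the drink for house 3.
The only drink still possible for house 4 is wine.
Clue 2: the lizard owner is in house 3.
From clue 5, the person in the green house must be in house 3.
The person in the yellow house is in house 4 (clue 6).
Clue 7: the person who likes peaches is in house 3.
That leaves plums as the favorite fruit for house 2.
House 4 favorite fruit: only cherries fits.
House 2 color: only brown fits.
Clue 3 places the snake owner in house 2.
The only pet still possible for house 1 is ferret.
So: house 1 = kiwis/ferret/orange/beer, house 2 = plums/snake/brown/soda, house 3 = peaches/lizard/green/cider, house 4 = cherries/rabbit/yellow/wine.

lizard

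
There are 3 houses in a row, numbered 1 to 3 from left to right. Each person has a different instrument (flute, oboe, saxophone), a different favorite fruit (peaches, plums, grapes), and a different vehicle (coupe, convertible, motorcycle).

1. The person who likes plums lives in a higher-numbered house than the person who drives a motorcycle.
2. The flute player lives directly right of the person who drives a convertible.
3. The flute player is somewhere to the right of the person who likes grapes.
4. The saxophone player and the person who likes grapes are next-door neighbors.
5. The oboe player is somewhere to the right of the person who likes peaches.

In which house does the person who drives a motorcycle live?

1

The only instrument still possible for house 1 is saxophone.
So house 3 gets plums for favorite fruit.
That leaves coupe as the vehicle for house 3.
By clue 4, the person who likes grapes is in house 2.
That leaves peaches as the favorite fruit for house 1.
From clue 3, the flute player must be in house 3.
The only instrument still possible for house 2 is oboe.
Clue 2: the person who drives a convertible is in house 2.
House 1 vehicle: only motorcycle fits.
So: house 1 = saxophone/peaches/motorcycle, house 2 = oboe/grapes/convertible, house 3 = flute/plums/coupe.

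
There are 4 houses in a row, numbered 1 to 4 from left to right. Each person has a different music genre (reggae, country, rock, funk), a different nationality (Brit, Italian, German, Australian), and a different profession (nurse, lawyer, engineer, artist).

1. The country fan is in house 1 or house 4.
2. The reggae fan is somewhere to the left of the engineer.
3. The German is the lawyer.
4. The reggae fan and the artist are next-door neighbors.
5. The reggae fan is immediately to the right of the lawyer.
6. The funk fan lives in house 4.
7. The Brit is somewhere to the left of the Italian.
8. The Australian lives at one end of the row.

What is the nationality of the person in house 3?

Clue 6 places the funk fan in house 4.
So house 1 gets country for music genre.
The reggae fan is narrowed to house 2 or 3; consider each.
Placing it in house 3 leads to a contradiction, so it's in house 2.
Clue 5: the lawyer is in house 1.
That leaves rock as the music genre for house 3.
House 2's profession must be nurse (nothing else left).
The only profession still possible for house 3 is artist.
The only profession still possible for house 4 is engineer.
From clue 3, the German must be in house 1.
So house 4 gets Australian for nationality.
Clue 7 places the Brit in house 2.
By clue 7, the Italian is in house 3.
So: house 1 = country/German/lawyer, house 2 = reggae/Brit/nurse, house 3 = rock/Italian/artist, house 4 = funk/Australian/engineer.

Italian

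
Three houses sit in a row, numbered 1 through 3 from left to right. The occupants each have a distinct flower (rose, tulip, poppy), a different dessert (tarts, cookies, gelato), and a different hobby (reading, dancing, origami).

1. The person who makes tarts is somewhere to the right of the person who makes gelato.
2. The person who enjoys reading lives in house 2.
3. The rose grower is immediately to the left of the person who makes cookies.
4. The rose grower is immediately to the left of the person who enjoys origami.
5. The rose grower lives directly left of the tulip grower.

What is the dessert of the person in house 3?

cookies

Clue 2 places the person who enjoys reading in house 2.
So house 1 gets gelato for dessert.
House 1 hobby: only dancing fits.
The only hobby still possible for house 3 is origami.
By clue 4, the rose grower is in house 2.
Clue 5: the tulip grower is in house 3.
House 1 flower: only poppy fits.
From clue 3, the person who makes cookies must be in house 3.
House 2 dessert: only tarts fits.
So: house 1 = poppy/gelato/dancing, house 2 = rose/tarts/reading, house 3 = tulip/cookies/origami.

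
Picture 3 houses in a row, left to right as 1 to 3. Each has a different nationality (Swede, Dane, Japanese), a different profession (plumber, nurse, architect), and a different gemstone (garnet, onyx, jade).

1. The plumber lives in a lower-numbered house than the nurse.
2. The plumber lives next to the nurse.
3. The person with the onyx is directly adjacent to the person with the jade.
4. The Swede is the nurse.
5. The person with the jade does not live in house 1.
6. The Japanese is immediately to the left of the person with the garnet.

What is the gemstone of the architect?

House 1's gemstone must be onyx (nothing else left).
Clue 3 places the person with the jade in house 2.
So house 3 gets garnet for gemstone.
From clue 6, the Japanese must be in house 2.
The only nationality still possible for house 1 is Dane.
House 3 nationality: only Swede fits.
The nurse is in house 3 (clue 4).
From clue 2, the plumber must be in house 2.
That leaves architect as the profession for house 1.
So: house 1 = Dane/architect/onyx, house 2 = Japanese/plumber/jade, house 3 = Swede/nurse/garnet.

onyx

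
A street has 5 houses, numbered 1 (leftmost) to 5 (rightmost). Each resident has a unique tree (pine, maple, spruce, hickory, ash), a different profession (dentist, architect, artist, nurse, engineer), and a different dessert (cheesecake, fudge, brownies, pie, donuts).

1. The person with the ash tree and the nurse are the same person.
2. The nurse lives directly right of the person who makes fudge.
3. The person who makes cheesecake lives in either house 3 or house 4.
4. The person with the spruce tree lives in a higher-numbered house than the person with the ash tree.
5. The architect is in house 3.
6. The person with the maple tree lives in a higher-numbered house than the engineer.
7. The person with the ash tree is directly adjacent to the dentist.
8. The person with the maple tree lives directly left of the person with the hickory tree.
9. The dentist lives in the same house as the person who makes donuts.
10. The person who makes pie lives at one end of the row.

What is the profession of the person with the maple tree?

artist

The architect is in house 3 (clue 5).
That leaves pine as the tree for house 1.
The only dessert still possible for house 2 is brownies.
House 4 dessert: only cheesecake fits.
That leaves fudge as the dessert for house 3.
Clue 2: the nurse is in house 4.
Clue 1 places the person with the ash tree in house 4.
The person with the spruce tree is in house 5 (clue 4).
Clue 7: the dentist is in house 5.
The person who makes donuts is in house 5 (clue 9).
That leaves maple as the tree for house 2.
The only tree still possible for house 3 is hickory.
House 1 dessert: only pie fits.
By clue 6, the engineer is in house 1.
House 2 profession: only artist fits.
So: house 1 = pine/engineer/pie, house 2 = maple/artist/brownies, house 3 = hickory/architect/fudge, house 4 = ash/nurse/cheesecake, house 5 = spruce/dentist/donuts.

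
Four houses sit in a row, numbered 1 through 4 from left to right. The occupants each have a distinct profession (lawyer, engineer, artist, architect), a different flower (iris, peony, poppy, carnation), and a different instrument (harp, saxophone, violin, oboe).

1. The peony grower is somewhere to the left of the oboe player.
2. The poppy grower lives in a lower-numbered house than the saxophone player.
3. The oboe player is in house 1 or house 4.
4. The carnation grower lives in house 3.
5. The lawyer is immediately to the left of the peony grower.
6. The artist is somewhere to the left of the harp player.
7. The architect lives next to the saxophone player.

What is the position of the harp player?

Clue 3 places the oboe player in house 4.
Clue 4: the carnation grower is in house 3.
House 4 flower: only iris fits.
House 1 instrument: only violin fits.
By clue 5, the lawyer is in house 1.
That leaves artist as the profession for house 2.
House 1 flower: only poppy fits.
House 2's flower must be peony (nothing else left).
From clue 6, the harp player must be in house 3.
So house 2 gets saxophone for instrument.
From clue 7, the architect must be in house 3.
House 4 profession: only engineer fits.
So: house 1 = lawyer/poppy/violin, house 2 = artist/peony/saxophone, house 3 = architect/carnation/harp, house 4 = engineer/iris/oboe.

3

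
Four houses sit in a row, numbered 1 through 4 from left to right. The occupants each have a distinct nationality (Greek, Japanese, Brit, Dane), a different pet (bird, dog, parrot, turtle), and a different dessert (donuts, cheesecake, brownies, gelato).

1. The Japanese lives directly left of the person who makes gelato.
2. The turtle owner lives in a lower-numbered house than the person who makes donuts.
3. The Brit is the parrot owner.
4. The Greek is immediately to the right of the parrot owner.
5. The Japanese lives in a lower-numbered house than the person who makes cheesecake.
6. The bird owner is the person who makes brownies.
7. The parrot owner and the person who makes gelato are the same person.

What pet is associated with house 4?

So house 1 gets brownies for dessert.
Clue 6: the bird owner is in house 1.
The only pet still possible for house 4 is dog.
The Brit is narrowed to house 2 or 3; consider each.
Placing it in house 3 leads to a contradiction, so it's in house 2.
Clue 3 places the parrot owner in house 2.
Clue 4: the Greek is in house 3.
The person who makes gelato is in house 2 (clue 7).
That leaves Dane as the nationality for house 4.
The only pet still possible for house 3 is turtle.
Clue 2 places the person who makes donuts in house 4.
The only nationality still possible for house 1 is Japanese.
House 3 dessert: only cheesecake fits.
So: house 1 = Japanese/bird/brownies, house 2 = Brit/parrot/gelato, house 3 = Greek/turtle/cheesecake, house 4 = Dane/dog/donuts.

dog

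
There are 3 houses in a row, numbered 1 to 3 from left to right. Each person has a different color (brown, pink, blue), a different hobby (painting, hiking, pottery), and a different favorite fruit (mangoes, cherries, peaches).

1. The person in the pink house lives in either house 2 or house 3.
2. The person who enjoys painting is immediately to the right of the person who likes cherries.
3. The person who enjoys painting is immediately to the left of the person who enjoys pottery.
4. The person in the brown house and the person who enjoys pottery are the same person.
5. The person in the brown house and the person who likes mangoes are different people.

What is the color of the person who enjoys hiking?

blue

Clue 3: the person who enjoys painting is in house 2.
By clue 3, the person who enjoys pottery is in house 3.
By clue 4, the person in the brown house is in house 3.
So house 1 gets blue for color.
That leaves pink as the color for house 2.
House 1 hobby: only hiking fits.
That leaves peaches as the favorite fruit for house 3.
Clue 2 places the person who likes cherries in house 1.
The only favorite fruit still possible for house 2 is mangoes.
So: house 1 = blue/hiking/cherries, house 2 = pink/painting/mangoes, house 3 = brown/pottery/peaches.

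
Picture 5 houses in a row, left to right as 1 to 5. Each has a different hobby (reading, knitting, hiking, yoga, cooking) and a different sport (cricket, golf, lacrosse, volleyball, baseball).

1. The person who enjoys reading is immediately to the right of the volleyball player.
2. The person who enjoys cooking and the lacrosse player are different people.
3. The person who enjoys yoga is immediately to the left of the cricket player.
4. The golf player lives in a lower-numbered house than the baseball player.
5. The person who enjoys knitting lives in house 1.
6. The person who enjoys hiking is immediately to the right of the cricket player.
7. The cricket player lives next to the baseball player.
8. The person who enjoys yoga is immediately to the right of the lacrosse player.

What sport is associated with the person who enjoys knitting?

volleyball

Clue 5 places the person who enjoys knitting in house 1.
So house 5 gets baseball for sport.
By clue 7, the cricket player is in house 4.
The person who enjoys yoga is in house 3 (clue 3).
From clue 6, the person who enjoys hiking must be in house 5.
By clue 8, the lacrosse player is in house 2.
Clue 2 places the person who enjoys cooking in house 4.
House 2's hobby must be reading (nothing else left).
The volleyball player is in house 1 (clue 1).
That leaves golf as the sport for house 3.
So: house 1 = knitting/volleyball, house 2 = reading/lacrosse, house 3 = yoga/golf, house 4 = cooking/cricket, house 5 = hiking/baseball.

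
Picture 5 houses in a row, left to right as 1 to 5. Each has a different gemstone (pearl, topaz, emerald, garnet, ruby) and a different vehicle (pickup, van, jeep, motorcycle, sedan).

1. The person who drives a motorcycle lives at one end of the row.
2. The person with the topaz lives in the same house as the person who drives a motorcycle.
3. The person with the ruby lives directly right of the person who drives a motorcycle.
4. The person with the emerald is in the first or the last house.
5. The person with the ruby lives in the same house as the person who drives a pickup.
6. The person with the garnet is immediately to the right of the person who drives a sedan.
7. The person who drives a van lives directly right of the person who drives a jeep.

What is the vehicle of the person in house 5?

van

The person with the ruby is in house 2 (clue 3).
By clue 3, the person who drives a motorcycle is in house 1.
By clue 5, the person who drives a pickup is in house 2.
House 5 vehicle: only van fits.
By clue 2, the person with the topaz is in house 1.
Clue 7: the person who drives a jeep is in house 4.
So house 3 gets pearl for gemstone.
The only gemstone still possible for house 4 is garnet.
House 5 gemstone: only emerald fits.
House 3 vehicle: only sedan fits.
So: house 1 = topaz/motorcycle, house 2 = ruby/pickup, house 3 = pearl/sedan, house 4 = garnet/jeep, house 5 = emerald/van.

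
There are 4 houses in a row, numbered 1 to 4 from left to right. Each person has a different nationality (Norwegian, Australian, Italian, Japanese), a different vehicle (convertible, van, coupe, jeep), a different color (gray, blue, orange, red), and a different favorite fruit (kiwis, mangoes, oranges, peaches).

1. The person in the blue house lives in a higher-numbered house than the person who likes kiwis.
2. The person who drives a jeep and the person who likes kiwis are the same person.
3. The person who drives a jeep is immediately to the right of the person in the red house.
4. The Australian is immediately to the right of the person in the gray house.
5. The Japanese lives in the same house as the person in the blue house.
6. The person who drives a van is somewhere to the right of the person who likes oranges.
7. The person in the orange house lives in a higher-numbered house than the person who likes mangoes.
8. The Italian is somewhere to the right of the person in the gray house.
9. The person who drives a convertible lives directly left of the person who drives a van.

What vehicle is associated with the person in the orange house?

jeep

So house 1 gets Norwegian for nationality.
House 4 favorite fruit: only peaches fits.
The Japanese is narrowed to house 3 or 4; consider each.
Placing it in house 3 leads to a contradiction, so it's in house 4.
The person in the blue house is in house 4 (clue 5).
House 3 color: only orange fits.
The Australian is narrowed to house 2 or 3; consider each.
Placing it in house 3 leads to a contradiction, so it's in house 2.
The person in the gray house is in house 1 (clue 4).
House 3 nationality: only Italian fits.
So house 2 gets red for color.
Clue 3: the person who drives a jeep is in house 3.
Clue 2: the person who likes kiwis is in house 3.
Clue 9: the person who drives a convertible is in house 1.
From clue 9, the person who drives a van must be in house 2.
So house 4 gets coupe for vehicle.
Clue 6 places the person who likes oranges in house 1.
So house 2 gets mangoes for favorite fruit.
So: house 1 = Norwegian/convertible/gray/oranges, house 2 = Australian/van/red/mangoes, house 3 = Italian/jeep/orange/kiwis, house 4 = Japanese/coupe/blue/peaches.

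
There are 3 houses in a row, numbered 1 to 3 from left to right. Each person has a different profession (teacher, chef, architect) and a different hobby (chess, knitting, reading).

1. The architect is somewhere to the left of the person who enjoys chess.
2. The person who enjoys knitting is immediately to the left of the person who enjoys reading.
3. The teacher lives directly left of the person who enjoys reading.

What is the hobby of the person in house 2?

The only profession still possible for house 3 is chef.
House 1 hobby: only knitting fits.
From clue 2, the person who enjoys reading must be in house 2.
The teacher is in house 1 (clue 3).
That leaves architect as the profession for house 2.
House 3 hobby: only chess fits.
So: house 1 = teacher/knitting, house 2 = architect/reading, house 3 = chef/chess.

reading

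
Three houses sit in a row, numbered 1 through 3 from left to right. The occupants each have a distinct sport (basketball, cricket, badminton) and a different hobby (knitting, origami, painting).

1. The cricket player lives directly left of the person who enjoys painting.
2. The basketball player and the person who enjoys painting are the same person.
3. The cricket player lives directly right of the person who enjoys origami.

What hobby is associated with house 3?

Clue 3: the cricket player is in house 2.
From clue 3, the person who enjoys origami must be in house 1.
That leaves badminton as the sport for house 1.
House 3's sport must be basketball (nothing else left).
By clue 1, the person who enjoys painting is in house 3.
So house 2 gets knitting for hobby.
So: house 1 = badminton/origami, house 2 = cricket/knitting, house 3 = basketball/painting.

painting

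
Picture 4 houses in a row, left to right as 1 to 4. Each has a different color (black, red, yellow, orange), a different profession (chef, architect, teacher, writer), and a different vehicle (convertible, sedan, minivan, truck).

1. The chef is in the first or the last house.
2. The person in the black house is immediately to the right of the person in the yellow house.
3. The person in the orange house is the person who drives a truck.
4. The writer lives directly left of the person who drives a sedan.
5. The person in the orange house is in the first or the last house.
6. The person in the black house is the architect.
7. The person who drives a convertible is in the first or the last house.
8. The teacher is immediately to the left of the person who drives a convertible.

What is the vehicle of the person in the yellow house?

sedan

From clue 8, the teacher must be in house 3.
The person who drives a convertible is in house 4 (clue 8).
From clue 3, the person in the orange house must be in house 1.
By clue 3, the person who drives a truck is in house 1.
Clue 2 places the person in the black house in house 4.
Clue 2 places the person in the yellow house in house 3.
Clue 6: the architect is in house 4.
House 2 color: only red fits.
House 2's profession must be writer (nothing else left).
Clue 4: the person who drives a sedan is in house 3.
That leaves chef as the profession for house 1.
House 2's vehicle must be minivan (nothing else left).
So: house 1 = orange/chef/truck, house 2 = red/writer/minivan, house 3 = yellow/teacher/sedan, house 4 = black/architect/convertible.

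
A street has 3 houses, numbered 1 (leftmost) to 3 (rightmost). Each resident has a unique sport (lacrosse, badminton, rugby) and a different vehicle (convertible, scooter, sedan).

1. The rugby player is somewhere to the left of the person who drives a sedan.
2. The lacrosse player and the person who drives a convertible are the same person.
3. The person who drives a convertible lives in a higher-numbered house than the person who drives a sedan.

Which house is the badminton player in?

By clue 3, the person who drives a convertible is in house 3.
From clue 3, the person who drives a sedan must be in house 2.
House 1 vehicle: only scooter fits.
Clue 1: the rugby player is in house 1.
By clue 2, the lacrosse player is in house 3.
So house 2 gets badminton for sport.
So: house 1 = rugby/scooter, house 2 = badminton/sedan, house 3 = lacrosse/convertible.

2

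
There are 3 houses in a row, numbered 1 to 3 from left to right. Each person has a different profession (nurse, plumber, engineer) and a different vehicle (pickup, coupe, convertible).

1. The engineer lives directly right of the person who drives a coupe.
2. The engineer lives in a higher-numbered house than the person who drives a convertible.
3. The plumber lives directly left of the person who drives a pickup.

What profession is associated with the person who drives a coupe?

So house 3 gets pickup for vehicle.
From clue 3, the plumber must be in house 2.
That leaves nurse as the profession for house 1.
House 3's profession must be engineer (nothing else left).
Clue 1 places the person who drives a coupe in house 2.
The only vehicle still possible for house 1 is convertible.
So: house 1 = nurse/convertible, house 2 = plumber/coupe, house 3 = engineer/pickup.

plumber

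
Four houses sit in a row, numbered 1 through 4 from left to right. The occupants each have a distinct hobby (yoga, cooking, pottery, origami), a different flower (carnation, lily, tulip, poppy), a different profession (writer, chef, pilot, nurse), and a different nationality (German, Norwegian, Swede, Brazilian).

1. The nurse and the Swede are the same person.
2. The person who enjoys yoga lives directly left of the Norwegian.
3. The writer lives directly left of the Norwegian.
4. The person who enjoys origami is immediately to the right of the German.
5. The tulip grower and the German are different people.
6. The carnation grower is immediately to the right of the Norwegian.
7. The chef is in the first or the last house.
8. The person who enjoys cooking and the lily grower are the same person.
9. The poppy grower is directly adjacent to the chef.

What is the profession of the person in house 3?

pilot

The person who enjoys yoga is narrowed to house 1 or 2; consider each.
Placing it in house 1 leads to a contradiction, so it's in house 2.
From clue 2, the Norwegian must be in house 3.
From clue 3, the writer must be in house 2.
By clue 6, the carnation grower is in house 4.
Clue 4: the person who enjoys origami is in house 3.
Clue 4: the German is in house 2.
House 4 hobby: only pottery fits.
So house 2 gets poppy for flower.
House 3's profession must be pilot (nothing else left).
By clue 8, the lily grower is in house 1.
From clue 9, the chef must be in house 1.
The only hobby still possible for house 1 is cooking.
So house 3 gets tulip for flower.
House 4 profession: only nurse fits.
Clue 1 places the Swede in house 4.
House 1's nationality must be Brazilian (nothing else left).
So: house 1 = cooking/lily/chef/Brazilian, house 2 = yoga/poppy/writer/German, house 3 = origami/tulip/pilot/Norwegian, house 4 = pottery/carnation/nurse/Swede.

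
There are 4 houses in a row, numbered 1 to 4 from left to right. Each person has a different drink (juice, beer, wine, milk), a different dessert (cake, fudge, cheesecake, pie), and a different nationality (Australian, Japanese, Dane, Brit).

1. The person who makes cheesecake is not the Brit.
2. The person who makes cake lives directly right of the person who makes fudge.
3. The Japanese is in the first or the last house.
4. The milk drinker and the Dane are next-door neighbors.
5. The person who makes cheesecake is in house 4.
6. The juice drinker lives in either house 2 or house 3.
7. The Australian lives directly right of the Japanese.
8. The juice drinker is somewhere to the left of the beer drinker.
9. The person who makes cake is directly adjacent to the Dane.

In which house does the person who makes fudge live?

2

From clue 5, the person who makes cheesecake must be in house 4.
By clue 7, the Australian is in house 2.
The Japanese is in house 1 (clue 7).
Clue 1: the Brit is in house 3.
The only drink still possible for house 1 is wine.
The only nationality still possible for house 4 is Dane.
By clue 4, the milk drinker is in house 3.
Clue 9 places the person who makes cake in house 3.
House 2 drink: only juice fits.
That leaves beer as the drink for house 4.
From clue 2, the person who makes fudge must be in house 2.
House 1 dessert: only pie fits.
So: house 1 = wine/pie/Japanese, house 2 = juice/fudge/Australian, house 3 = milk/cake/Brit, house 4 = beer/cheesecake/Dane.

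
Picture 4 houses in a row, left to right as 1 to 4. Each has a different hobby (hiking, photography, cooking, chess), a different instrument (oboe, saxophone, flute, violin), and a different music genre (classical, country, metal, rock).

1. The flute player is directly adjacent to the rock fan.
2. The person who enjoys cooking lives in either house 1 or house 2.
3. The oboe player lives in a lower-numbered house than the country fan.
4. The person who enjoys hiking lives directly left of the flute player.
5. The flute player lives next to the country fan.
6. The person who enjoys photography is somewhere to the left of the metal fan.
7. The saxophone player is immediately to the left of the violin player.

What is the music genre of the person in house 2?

That leaves chess as the hobby for house 4.
The person who enjoys cooking is narrowed to house 1 or 2; consider each.
Placing it in house 1 leads to a contradiction, so it's in house 2.
From clue 5, the country fan must be in house 3.
By clue 1, the flute player is in house 2.
The rock fan is in house 1 (clue 1).
From clue 4, the person who enjoys hiking must be in house 1.
House 3's hobby must be photography (nothing else left).
House 4's instrument must be violin (nothing else left).
Clue 6 places the metal fan in house 4.
By clue 7, the saxophone player is in house 3.
That leaves oboe as the instrument for house 1.
So house 2 gets classical for music genre.
So: house 1 = hiking/oboe/rock, house 2 = cooking/flute/classical, house 3 = photography/saxophone/country, house 4 = chess/violin/metal.

classical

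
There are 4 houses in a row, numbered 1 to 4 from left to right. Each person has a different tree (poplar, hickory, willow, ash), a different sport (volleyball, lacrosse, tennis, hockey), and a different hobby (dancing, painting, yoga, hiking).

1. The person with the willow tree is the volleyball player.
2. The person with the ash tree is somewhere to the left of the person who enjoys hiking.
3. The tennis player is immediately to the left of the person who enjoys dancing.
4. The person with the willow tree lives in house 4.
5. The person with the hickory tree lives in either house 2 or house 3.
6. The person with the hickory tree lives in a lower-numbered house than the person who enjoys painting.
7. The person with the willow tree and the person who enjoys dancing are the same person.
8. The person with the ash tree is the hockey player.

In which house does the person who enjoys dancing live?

4

Clue 4: the person with the willow tree is in house 4.
Clue 7: the person who enjoys dancing is in house 4.
The only hobby still possible for house 1 is yoga.
That leaves hiking as the hobby for house 2.
So house 3 gets painting for hobby.
From clue 1, the volleyball player must be in house 4.
By clue 2, the person with the ash tree is in house 1.
By clue 3, the tennis player is in house 3.
From clue 6, the person with the hickory tree must be in house 2.
By clue 8, the hockey player is in house 1.
House 3's tree must be poplar (nothing else left).
That leaves lacrosse as the sport for house 2.
So: house 1 = ash/hockey/yoga, house 2 = hickory/lacrosse/hiking, house 3 = poplar/tennis/painting, house 4 = willow/volleyball/dancing.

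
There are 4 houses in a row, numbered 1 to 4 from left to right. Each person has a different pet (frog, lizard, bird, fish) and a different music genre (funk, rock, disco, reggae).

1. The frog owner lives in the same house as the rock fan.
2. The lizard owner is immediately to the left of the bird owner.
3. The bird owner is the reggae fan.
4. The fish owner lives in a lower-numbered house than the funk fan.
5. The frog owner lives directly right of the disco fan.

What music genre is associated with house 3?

funk

House 1's music genre must be disco (nothing else left).
Clue 5: the frog owner is in house 2.
House 4 pet: only bird fits.
The rock fan is in house 2 (clue 1).
The lizard owner is in house 3 (clue 2).
Clue 3: the reggae fan is in house 4.
The only pet still possible for house 1 is fish.
House 3 music genre: only funk fits.
So: house 1 = fish/disco, house 2 = frog/rock, house 3 = lizard/funk, house 4 = bird/reggae.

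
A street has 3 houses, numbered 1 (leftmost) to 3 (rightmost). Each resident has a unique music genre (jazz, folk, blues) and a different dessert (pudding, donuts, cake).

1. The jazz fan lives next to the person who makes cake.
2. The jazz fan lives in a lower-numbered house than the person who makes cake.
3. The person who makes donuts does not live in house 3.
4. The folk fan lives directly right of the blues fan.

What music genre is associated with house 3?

folk

House 3 music genre: only folk fits.
Clue 4: the blues fan is in house 2.
The only music genre still possible for house 1 is jazz.
The person who makes cake is in house 2 (clue 1).
The only dessert still possible for house 3 is pudding.
House 1's dessert must be donuts (nothing else left).
So: house 1 = jazz/donuts, house 2 = blues/cake, house 3 = folk/pudding.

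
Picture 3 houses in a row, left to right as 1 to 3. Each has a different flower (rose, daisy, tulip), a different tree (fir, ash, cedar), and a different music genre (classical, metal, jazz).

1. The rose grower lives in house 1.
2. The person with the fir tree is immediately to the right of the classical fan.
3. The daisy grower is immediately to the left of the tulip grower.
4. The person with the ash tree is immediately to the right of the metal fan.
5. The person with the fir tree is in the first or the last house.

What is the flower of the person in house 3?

Clue 1: the rose grower is in house 1.
Clue 5 places the person with the fir tree in house 3.
That leaves daisy as the flower for house 2.
That leaves tulip as the flower for house 3.
House 1's tree must be cedar (nothing else left).
The only tree still possible for house 2 is ash.
So house 3 gets jazz for music genre.
The classical fan is in house 2 (clue 2).
From clue 4, the metal fan must be in house 1.
So: house 1 = rose/cedar/metal, house 2 = daisy/ash/classical, house 3 = tulip/fir/jazz.

tulip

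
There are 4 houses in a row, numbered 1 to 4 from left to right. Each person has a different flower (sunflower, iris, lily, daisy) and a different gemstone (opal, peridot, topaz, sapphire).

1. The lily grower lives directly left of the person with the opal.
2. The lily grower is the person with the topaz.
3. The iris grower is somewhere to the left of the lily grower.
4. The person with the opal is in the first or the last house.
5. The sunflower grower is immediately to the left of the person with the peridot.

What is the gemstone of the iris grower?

From clue 4, the person with the opal must be in house 4.
That leaves daisy as the flower for house 4.
By clue 1, the lily grower is in house 3.
From clue 2, the person with the topaz must be in house 3.
The only gemstone still possible for house 1 is sapphire.
So house 2 gets peridot for gemstone.
From clue 5, the sunflower grower must be in house 1.
House 2 flower: only iris fits.
So: house 1 = sunflower/sapphire, house 2 = iris/peridot, house 3 = lily/topaz, house 4 = daisy/opal.

peridot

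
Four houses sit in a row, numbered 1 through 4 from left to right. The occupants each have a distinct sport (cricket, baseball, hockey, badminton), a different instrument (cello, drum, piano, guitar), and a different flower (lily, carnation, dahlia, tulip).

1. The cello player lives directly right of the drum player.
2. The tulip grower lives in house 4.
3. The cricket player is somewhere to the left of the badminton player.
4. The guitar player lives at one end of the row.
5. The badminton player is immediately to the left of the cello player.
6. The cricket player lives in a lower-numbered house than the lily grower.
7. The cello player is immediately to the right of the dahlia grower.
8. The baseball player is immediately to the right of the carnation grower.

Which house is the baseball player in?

2

The tulip grower is in house 4 (clue 2).
The only flower still possible for house 1 is carnation.
Clue 8: the baseball player is in house 2.
That leaves badminton as the sport for house 3.
House 4's sport must be hockey (nothing else left).
The cello player is in house 4 (clue 5).
The dahlia grower is in house 3 (clue 7).
So house 1 gets cricket for sport.
So house 1 gets guitar for instrument.
The only flower still possible for house 2 is lily.
From clue 1, the drum player must be in house 3.
So house 2 gets piano for instrument.
So: house 1 = cricket/guitar/carnation, house 2 = baseball/piano/lily, house 3 = badminton/drum/dahlia, house 4 = hockey/cello/tulip.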